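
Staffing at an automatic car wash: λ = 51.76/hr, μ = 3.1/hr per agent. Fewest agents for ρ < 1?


Stability requires cμ > λ ⇔ c > λ/μ.
λ/μ = 51.76/3.1 = 16.6968
Minimum integer c = ⌊16.6968⌋ + 1 = 17
Check: 17·3.1 = 52.70 > 51.76, while 16·3.1 = 49.60 ≤ 51.76

Final: 17 servers


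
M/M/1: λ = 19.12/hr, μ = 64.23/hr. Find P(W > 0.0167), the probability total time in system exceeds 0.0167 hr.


W ~ Exponential(μ−λ) for M/M/1.
μ − λ = 64.23 − 19.12 = 45.1100
P(W > t) = e^{−(μ−λ)t} = e^{−0.7533} = 0.470793

Final: 0.470793


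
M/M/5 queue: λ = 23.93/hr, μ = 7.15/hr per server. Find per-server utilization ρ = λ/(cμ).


ρ = λ/(cμ) = 23.93/(5·7.15) = 23.93/35.75 = 0.6694

Final: 0.6694


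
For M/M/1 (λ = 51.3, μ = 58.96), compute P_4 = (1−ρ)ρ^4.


ρ = 51.3/58.96 = 0.8701
P_n = (1−ρ)·ρ^n = (1 − 0.8701)·0.8701^4 = 0.1299·0.573112 = 0.074458

Final: 0.074458


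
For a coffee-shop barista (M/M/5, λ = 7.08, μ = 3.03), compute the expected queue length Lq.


a = λ/μ = 2.3366; ρ = a/5 = 0.4673
P₀ = 0.095015
Lq = P₀·a^c·ρ / (c!·(1−ρ)²) = 0.095015·69.65514·0.4673/(120·0.28374)
= 0.09084

Final: 0.09084


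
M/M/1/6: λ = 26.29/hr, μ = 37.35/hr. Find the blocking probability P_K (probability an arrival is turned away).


ρ = λ/μ = 26.29/37.35 = 0.7039
P_K = (1−ρ)ρ^K/(1−ρ^(K+1)) = (0.2961·0.121619)/(1 − 0.085605)
= 0.036013/0.914395 = 0.039385

Final: 0.039385


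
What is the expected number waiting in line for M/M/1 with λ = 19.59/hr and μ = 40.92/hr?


ρ = 19.59/40.92 = 0.4787
Lq = ρ²/(1−ρ) = 0.2292/0.5213 = 0.4397

Final: 0.4397


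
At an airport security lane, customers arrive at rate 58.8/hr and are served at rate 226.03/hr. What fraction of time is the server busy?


ρ = λ/μ = 58.8/226.03 = 0.2601

Final: 0.2601


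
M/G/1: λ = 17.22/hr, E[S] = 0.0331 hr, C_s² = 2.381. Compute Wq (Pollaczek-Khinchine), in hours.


ρ = λ·E[S] = 17.22·0.0331 = 0.5700
E[S²] = E[S]²(1+C_s²) = 0.0331²·(1+2.381) = 0.003704
Wq = λ·E[S²]/(2(1−ρ)) = 17.22·0.003704/(2·0.4300) = 0.07417 hr

Final: 0.07417 hr


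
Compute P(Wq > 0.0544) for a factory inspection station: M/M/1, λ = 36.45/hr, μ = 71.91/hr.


ρ = 36.45/71.91 = 0.5069
P(Wq > t) = ρ·e^{−(μ−λ)t} = 0.5069·e^{−1.9290}
= 0.5069·0.145290 = 0.073645

Final: 0.073645


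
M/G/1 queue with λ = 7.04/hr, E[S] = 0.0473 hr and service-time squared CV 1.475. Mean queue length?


ρ = λ·E[S] = 7.04·0.0473 = 0.3330
Lq = ρ²(1+C_s²)/(2(1−ρ)) = 0.1109·(1+1.475)/(2·0.6670)
= 0.1109·2.4750/1.3340 = 0.20572

Final: 0.20572


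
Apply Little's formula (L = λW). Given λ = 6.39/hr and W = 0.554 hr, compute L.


L = λW = 6.39·0.554 = 3.5401

Final: 3.5401


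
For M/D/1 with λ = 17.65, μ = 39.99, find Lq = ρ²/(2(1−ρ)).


ρ = 17.65/39.99 = 0.4414
M/D/1: Lq = ρ²/(2(1−ρ)) = 0.1948/(2·0.5586) = 0.17435

Final: 0.17435


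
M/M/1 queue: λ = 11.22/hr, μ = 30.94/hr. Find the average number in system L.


ρ = λ/μ = 11.22/30.94 = 0.3626
L = ρ/(1−ρ) = 0.3626/(1 − 0.3626) = 0.3626/0.6374 = 0.5690

Final: 0.5690


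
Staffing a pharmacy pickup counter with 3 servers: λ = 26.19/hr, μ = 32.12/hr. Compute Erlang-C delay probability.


a = λ/μ = 0.8154; ρ = a/3 = 0.2718
P₀ = 0.440165 (from M/M/c formula)
C(c,a) = [a^c/(c!(1−ρ))]·P₀ = [0.54210/(6·0.7282)]·0.440165
= 0.12407·0.440165 = 0.054612

Final: 0.054612


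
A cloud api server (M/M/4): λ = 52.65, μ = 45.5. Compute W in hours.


a = 1.1571; ρ = 0.2893; P₀ = 0.313482
Lq = P₀·a^c·ρ/(c!(1−ρ)²) = 0.01341
Wq = Lq/λ = 0.01341/52.65 = 0.0002547 hr
W = Wq + 1/μ = 0.0002547 + 0.02198 = 0.02223 hr

Final: 0.02223 hr


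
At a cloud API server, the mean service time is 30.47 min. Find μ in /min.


μ = 1/(service time) in consistent units.
1 minute = 1 min, so μ = 1/30.47 = 0.03282 per minute

Final: 0.03282 /min


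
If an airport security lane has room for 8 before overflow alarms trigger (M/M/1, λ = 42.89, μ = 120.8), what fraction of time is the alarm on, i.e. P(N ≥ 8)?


ρ = 42.89/120.8 = 0.3550
P(N ≥ n) = ρ^n = 0.3550^8 = 0.0002525

Final: 0.0002525


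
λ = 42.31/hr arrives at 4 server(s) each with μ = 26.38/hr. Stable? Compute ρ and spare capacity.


Total capacity cμ = 4·26.38 = 105.52/hr
ρ = λ/(cμ) = 42.31/105.52 = 0.4010
Stable ⇔ ρ < 1: YES
Spare capacity = cμ − λ = 105.52 − 42.31 = 63.21/hr

Final: ρ = 0.4010; stable; margin = 63.21/hr


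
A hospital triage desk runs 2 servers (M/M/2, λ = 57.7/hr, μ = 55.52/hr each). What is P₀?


a = λ/μ = 57.7/55.52 = 1.0393; ρ = a/c = 0.5196
Σ_{k=0}^{1} a^k/k! (terms k=0..1) = 1.00000 + 1.03927 = 2.03927
Tail: a^2/(2!(1−ρ)) = 1.08007/(2·0.4804) = 1.12421
P₀ = 1/(2.03927 + 1.12421) = 1/3.16348 = 0.316108

Final: 0.316108


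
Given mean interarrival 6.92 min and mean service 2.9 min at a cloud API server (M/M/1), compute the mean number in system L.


λ = 60/6.92 = 8.6705 /hr
μ = 60/2.9 = 20.6897 /hr
ρ = λ/μ = 8.6705/20.6897 = 0.4191
L = ρ/(1−ρ) = 0.4191/0.5809 = 0.7214

Final: 0.7214


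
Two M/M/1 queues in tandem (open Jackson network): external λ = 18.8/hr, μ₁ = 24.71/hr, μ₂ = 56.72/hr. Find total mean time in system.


Each node sees arrival rate λ = 18.8/hr (tandem ⇒ throughput preserved).
W₁ = 1/(μ₁−λ) = 1/(24.71−18.8) = 0.16920 hr
W₂ = 1/(μ₂−λ) = 1/(56.72−18.8) = 0.02637 hr
W_total = W₁ + W₂ = 0.16920 + 0.02637 = 0.19558 hr

Final: 0.19558 hr


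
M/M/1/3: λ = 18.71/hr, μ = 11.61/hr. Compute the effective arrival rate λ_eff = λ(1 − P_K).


ρ = 1.6115; P_K = (1−ρ)ρ^3/(1−ρ^4) = 0.445532
λ_eff = λ(1 − P_K) = 18.71·(1 − 0.445532) = 18.71·0.554468 = 10.3741 /hr

Final: 10.3741 /hr


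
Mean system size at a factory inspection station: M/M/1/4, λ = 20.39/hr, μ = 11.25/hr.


ρ = 20.39/11.25 = 1.8124
L = ρ[1 − (K+1)ρ^K + Kρ^(K+1)] / [(1−ρ)(1−ρ^(K+1))]
Numerator: 1.8124·(1 − 5·10.790928 + 4·19.557958) = 45.813504
Denominator: (-0.8124)·(-18.557958) = 15.077310
L = 45.813504/15.077310 = 3.0386

Final: 3.0386


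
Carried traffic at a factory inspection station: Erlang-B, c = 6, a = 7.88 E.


B(6,7.88) = 0.383160 (Erlang-B)
Carried load = a(1 − B) = 7.88·(1 − 0.383160) = 7.88·0.616840 = 4.8607 E

Final: 4.8607 Erlangs


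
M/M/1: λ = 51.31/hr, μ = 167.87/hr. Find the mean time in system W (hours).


W = 1/(μ−λ) = 1/(167.87 − 51.31) = 1/116.56 = 0.008579 hr

Final: 0.008579 hr


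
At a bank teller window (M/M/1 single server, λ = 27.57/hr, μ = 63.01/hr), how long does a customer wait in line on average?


ρ = 27.57/63.01 = 0.4375
Wq = ρ/(μ−λ) = 0.4375/(63.01 − 27.57) = 0.4375/35.44 = 0.01235 hr

Final: 0.01235 hr


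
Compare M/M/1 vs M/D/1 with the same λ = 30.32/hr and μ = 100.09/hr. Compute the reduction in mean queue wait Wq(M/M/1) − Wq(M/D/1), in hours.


ρ = 30.32/100.09 = 0.3029
Wq(M/M/1) = ρ/(μ−λ) = 0.3029/69.77 = 0.004342 hr
Wq(M/D/1) = ρ/(2(μ−λ)) = 0.002171 hr
Savings = 0.004342 − 0.002171 = 0.002171 hr

Final: 0.002171 hr


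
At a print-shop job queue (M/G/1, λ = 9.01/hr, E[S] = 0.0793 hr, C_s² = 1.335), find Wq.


ρ = λ·E[S] = 9.01·0.0793 = 0.7145
E[S²] = E[S]²(1+C_s²) = 0.0793²·(1+1.335) = 0.014684
Wq = λ·E[S²]/(2(1−ρ)) = 9.01·0.014684/(2·0.2855) = 0.23169 hr

Final: 0.23169 hr


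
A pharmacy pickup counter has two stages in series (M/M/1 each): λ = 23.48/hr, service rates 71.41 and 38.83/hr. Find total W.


Each node sees arrival rate λ = 23.48/hr (tandem ⇒ throughput preserved).
W₁ = 1/(μ₁−λ) = 1/(71.41−23.48) = 0.02086 hr
W₂ = 1/(μ₂−λ) = 1/(38.83−23.48) = 0.06515 hr
W_total = W₁ + W₂ = 0.02086 + 0.06515 = 0.08601 hr

Final: 0.08601 hr


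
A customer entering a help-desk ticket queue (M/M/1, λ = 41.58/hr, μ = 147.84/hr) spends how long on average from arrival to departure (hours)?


W = 1/(μ−λ) = 1/(147.84 − 41.58) = 1/106.26 = 0.009411 hr

Final: 0.009411 hr


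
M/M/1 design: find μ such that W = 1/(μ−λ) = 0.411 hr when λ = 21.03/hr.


W = 1/(μ−λ) ⇒ μ − λ = 1/W = 1/0.411 = 2.4331
μ = λ + 1/W = 21.03 + 2.4331 = 23.4631 per hr

Final: 23.4631 /hr


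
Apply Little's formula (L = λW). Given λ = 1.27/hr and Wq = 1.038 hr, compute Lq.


Lq = λWq = 1.27·1.038 = 1.3183

Final: 1.3183


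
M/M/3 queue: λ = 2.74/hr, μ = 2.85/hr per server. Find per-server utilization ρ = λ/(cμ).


ρ = λ/(cμ) = 2.74/(3·2.85) = 2.74/8.55 = 0.3205

Final: 0.3205


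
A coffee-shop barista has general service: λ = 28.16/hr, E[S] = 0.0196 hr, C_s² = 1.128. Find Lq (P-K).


ρ = λ·E[S] = 28.16·0.0196 = 0.5519
Lq = ρ²(1+C_s²)/(2(1−ρ)) = 0.3046·(1+1.128)/(2·0.4481)
= 0.3046·2.1280/0.8961 = 0.72340

Final: 0.72340


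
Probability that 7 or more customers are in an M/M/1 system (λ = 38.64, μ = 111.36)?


ρ = 38.64/111.36 = 0.3470
P(N ≥ n) = ρ^n = 0.3470^7 = 0.0006056

Final: 0.0006056


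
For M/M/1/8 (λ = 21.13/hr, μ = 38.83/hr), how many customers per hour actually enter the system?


ρ = 0.5442; P_K = (1−ρ)ρ^8/(1−ρ^9) = 0.003520
λ_eff = λ(1 − P_K) = 21.13·(1 − 0.003520) = 21.13·0.996480 = 21.0556 /hr

Final: 21.0556 /hr


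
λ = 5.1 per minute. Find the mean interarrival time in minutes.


Mean interarrival time = 1/λ = 1/5.1 minute = 0.19608 minute
In minutes: 0.19608 × 1 = 0.1961 min

Final: 0.1961 min


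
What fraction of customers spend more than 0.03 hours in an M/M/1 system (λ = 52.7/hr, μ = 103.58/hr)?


W ~ Exponential(μ−λ) for M/M/1.
μ − λ = 103.58 − 52.7 = 50.8800
P(W > t) = e^{−(μ−λ)t} = e^{−1.5264} = 0.217317

Final: 0.217317


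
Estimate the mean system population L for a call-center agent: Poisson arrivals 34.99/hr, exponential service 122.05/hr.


ρ = λ/μ = 34.99/122.05 = 0.2867
L = ρ/(1−ρ) = 0.2867/(1 − 0.2867) = 0.2867/0.7133 = 0.4019

Final: 0.4019


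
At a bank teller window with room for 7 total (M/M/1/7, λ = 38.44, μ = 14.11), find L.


ρ = 38.44/14.11 = 2.7243
L = ρ[1 − (K+1)ρ^K + Kρ^(K+1)] / [(1−ρ)(1−ρ^(K+1))]
Numerator: 2.7243·(1 − 8·1113.767540 + 7·3034.246935) = 33592.332478
Denominator: (-1.7243)·(-3033.246935) = 5230.254992
L = 33592.332478/5230.254992 = 6.4227

Final: 6.4227


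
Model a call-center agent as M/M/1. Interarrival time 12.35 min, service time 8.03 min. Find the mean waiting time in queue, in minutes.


λ = 60/12.35 = 4.8583 /hr
μ = 60/8.03 = 7.4720 /hr
ρ = λ/μ = 4.8583/7.4720 = 0.6502
Wq = ρ/(μ−λ) = 0.6502/(7.4720−4.8583) = 0.24877 hr
In minutes: 0.24877·60 = 14.926 min

Final: 14.926 min


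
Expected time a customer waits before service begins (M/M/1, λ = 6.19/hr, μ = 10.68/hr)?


ρ = 6.19/10.68 = 0.5796
Wq = ρ/(μ−λ) = 0.5796/(10.68 − 6.19) = 0.5796/4.49 = 0.1291 hr

Final: 0.1291 hr


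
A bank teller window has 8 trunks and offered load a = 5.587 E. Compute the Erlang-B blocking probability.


B(c,a) = (a^c/c!) / Σ_{k=0}^{c} a^k/k!
a^8/8! = 23.545550
Σ terms (k=0..8): 1.00000 + 5.58700 + 15.60728 + 29.06597 + 40.59789 + 45.36408 + 42.24152 + 33.71477 + 23.54555 = 236.724056
B = 23.545550/236.724056 = 0.099464

Final: 0.099464


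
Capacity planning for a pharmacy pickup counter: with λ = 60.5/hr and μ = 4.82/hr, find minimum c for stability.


Stability requires cμ > λ ⇔ c > λ/μ.
λ/μ = 60.5/4.82 = 12.5519
Minimum integer c = ⌊12.5519⌋ + 1 = 13
Check: 13·4.82 = 62.66 > 60.5, while 12·4.82 = 57.84 ≤ 60.5

Final: 13 servers


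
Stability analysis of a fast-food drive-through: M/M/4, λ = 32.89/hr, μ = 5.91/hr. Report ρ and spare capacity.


Total capacity cμ = 4·5.91 = 23.64/hr
ρ = λ/(cμ) = 32.89/23.64 = 1.3913
Stable ⇔ ρ < 1: NO
Spare capacity = cμ − λ = 23.64 − 32.89 = -9.25/hr

Final: ρ = 1.3913; unstable; margin = -9.25/hr


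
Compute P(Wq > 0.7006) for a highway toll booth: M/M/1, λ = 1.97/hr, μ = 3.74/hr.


ρ = 1.97/3.74 = 0.5267
P(Wq > t) = ρ·e^{−(μ−λ)t} = 0.5267·e^{−1.2401}
= 0.5267·0.289366 = 0.152420

Final: 0.152420


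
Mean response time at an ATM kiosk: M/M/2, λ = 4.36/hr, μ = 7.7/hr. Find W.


a = 0.5662; ρ = 0.2831; P₀ = 0.558704
Lq = P₀·a^c·ρ/(c!(1−ρ)²) = 0.04934
Wq = Lq/λ = 0.04934/4.36 = 0.01132 hr
W = Wq + 1/μ = 0.01132 + 0.12987 = 0.14119 hr

Final: 0.14119 hr


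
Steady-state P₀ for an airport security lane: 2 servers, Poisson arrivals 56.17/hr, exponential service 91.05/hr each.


a = λ/μ = 56.17/91.05 = 0.6169; ρ = a/c = 0.3085
Σ_{k=0}^{1} a^k/k! (terms k=0..1) = 1.00000 + 0.61691 = 1.61691
Tail: a^2/(2!(1−ρ)) = 0.38058/(2·0.6915) = 0.27517
P₀ = 1/(1.61691 + 0.27517) = 1/1.89208 = 0.528518

Final: 0.528518


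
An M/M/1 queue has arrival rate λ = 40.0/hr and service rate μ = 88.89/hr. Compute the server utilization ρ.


ρ = λ/μ = 40.0/88.89 = 0.4500

Final: 0.4500


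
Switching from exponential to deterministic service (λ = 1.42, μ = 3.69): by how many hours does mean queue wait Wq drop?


ρ = 1.42/3.69 = 0.3848
Wq(M/M/1) = ρ/(μ−λ) = 0.3848/2.27 = 0.16953 hr
Wq(M/D/1) = ρ/(2(μ−λ)) = 0.08476 hr
Savings = 0.16953 − 0.08476 = 0.08476 hr

Final: 0.08476 hr


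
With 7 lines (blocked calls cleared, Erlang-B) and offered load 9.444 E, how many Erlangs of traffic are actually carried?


B(7,9.444) = 0.383372 (Erlang-B)
Carried load = a(1 − B) = 9.444·(1 − 0.383372) = 9.444·0.616628 = 5.8234 E

Final: 5.8234 Erlangs


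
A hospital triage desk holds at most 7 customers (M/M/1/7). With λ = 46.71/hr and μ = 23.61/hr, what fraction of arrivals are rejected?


ρ = λ/μ = 46.71/23.61 = 1.9784
P_K = (1−ρ)ρ^K/(1−ρ^(K+1)) = (-0.9784·118.630719)/(1 − 234.698893)
= -116.068175/-233.698893 = 0.496657

Final: 0.496657


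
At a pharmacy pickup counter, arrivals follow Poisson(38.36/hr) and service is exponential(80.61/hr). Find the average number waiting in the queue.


ρ = 38.36/80.61 = 0.4759
Lq = ρ²/(1−ρ) = 0.2265/0.5241 = 0.4321

Final: 0.4321


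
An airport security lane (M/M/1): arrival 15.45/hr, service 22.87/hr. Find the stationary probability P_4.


ρ = 15.45/22.87 = 0.6756
P_n = (1−ρ)·ρ^n = (1 − 0.6756)·0.6756^4 = 0.3244·0.208281 = 0.067575

Final: 0.067575


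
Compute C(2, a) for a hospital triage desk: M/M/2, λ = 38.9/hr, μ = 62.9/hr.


a = λ/μ = 0.6184; ρ = a/2 = 0.3092
P₀ = 0.527626 (from M/M/c formula)
C(c,a) = [a^c/(c!(1−ρ))]·P₀ = [0.38247/(2·0.6908)]·0.527626
= 0.27684·0.527626 = 0.146068

Final: 0.146068


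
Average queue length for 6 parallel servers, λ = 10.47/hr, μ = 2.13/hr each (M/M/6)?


a = λ/μ = 4.9155; ρ = a/6 = 0.8192
P₀ = 0.005143
Lq = P₀·a^c·ρ / (c!·(1−ρ)²) = 0.005143·14105.95420·0.8192/(720·0.03267)
= 2.52686

Final: 2.52686


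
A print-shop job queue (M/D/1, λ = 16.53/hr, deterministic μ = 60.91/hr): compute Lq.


ρ = 16.53/60.91 = 0.2714
M/D/1: Lq = ρ²/(2(1−ρ)) = 0.07365/(2·0.7286) = 0.05054

Final: 0.05054


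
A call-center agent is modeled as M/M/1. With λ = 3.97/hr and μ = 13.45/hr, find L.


ρ = λ/μ = 3.97/13.45 = 0.2952
L = ρ/(1−ρ) = 0.2952/(1 − 0.2952) = 0.2952/0.7048 = 0.4188

Final: 0.4188


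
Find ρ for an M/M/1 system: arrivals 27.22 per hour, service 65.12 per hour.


ρ = λ/μ = 27.22/65.12 = 0.4180

Final: 0.4180


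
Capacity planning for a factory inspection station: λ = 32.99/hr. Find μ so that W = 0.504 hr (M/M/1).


W = 1/(μ−λ) ⇒ μ − λ = 1/W = 1/0.504 = 1.9841
μ = λ + 1/W = 32.99 + 1.9841 = 34.9741 per hr

Final: 34.9741 /hr


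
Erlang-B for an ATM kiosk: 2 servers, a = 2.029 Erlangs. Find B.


B(c,a) = (a^c/c!) / Σ_{k=0}^{c} a^k/k!
a^2/2! = 2.058420
Σ terms (k=0..2): 1.00000 + 2.02900 + 2.05842 = 5.087421
B = 2.058420/5.087421 = 0.404610

Final: 0.404610


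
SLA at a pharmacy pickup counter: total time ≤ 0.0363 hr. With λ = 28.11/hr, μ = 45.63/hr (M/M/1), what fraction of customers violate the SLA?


W ~ Exponential(μ−λ) for M/M/1.
μ − λ = 45.63 − 28.11 = 17.5200
P(W > t) = e^{−(μ−λ)t} = e^{−0.6360} = 0.529419

Final: 0.529419


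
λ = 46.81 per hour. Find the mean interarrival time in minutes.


Mean interarrival time = 1/λ = 1/46.81 hour = 0.02136 hour
In minutes: 0.02136 × 60 = 1.2818 min

Final: 1.2818 min


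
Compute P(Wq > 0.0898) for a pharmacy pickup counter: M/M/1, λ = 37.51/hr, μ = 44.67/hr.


ρ = 37.51/44.67 = 0.8397
P(Wq > t) = ρ·e^{−(μ−λ)t} = 0.8397·e^{−0.6430}
= 0.8397·0.525730 = 0.441462

Final: 0.441462


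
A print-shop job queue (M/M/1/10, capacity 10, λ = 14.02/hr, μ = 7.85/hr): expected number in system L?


ρ = 14.02/7.85 = 1.7860
L = ρ[1 − (K+1)ρ^K + Kρ^(K+1)] / [(1−ρ)(1−ρ^(K+1))]
Numerator: 1.7860·(1 − 11·330.204942 + 10·589.741820) = 4047.339746
Denominator: (-0.7860)·(-588.741820) = 462.743571
L = 4047.339746/462.743571 = 8.7464

Final: 8.7464


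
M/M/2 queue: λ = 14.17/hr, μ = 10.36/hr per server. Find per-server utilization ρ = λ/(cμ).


ρ = λ/(cμ) = 14.17/(2·10.36) = 14.17/20.72 = 0.6839

Final: 0.6839


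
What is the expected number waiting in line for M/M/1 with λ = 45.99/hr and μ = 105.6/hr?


ρ = 45.99/105.6 = 0.4355
Lq = ρ²/(1−ρ) = 0.1897/0.5645 = 0.3360

Final: 0.3360


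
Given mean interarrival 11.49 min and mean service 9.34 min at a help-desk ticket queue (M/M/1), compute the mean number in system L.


λ = 60/11.49 = 5.2219 /hr
μ = 60/9.34 = 6.4240 /hr
ρ = λ/μ = 5.2219/6.4240 = 0.8129
L = ρ/(1−ρ) = 0.8129/0.1871 = 4.3442

Final: 4.3442


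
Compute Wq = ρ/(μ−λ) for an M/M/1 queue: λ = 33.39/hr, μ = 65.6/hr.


ρ = 33.39/65.6 = 0.5090
Wq = ρ/(μ−λ) = 0.5090/(65.6 − 33.39) = 0.5090/32.21 = 0.01580 hr

Final: 0.01580 hr


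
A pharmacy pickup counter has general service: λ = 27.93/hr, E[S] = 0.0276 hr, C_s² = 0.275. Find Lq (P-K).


ρ = λ·E[S] = 27.93·0.0276 = 0.7709
Lq = ρ²(1+C_s²)/(2(1−ρ)) = 0.5942·(1+0.275)/(2·0.2291)
= 0.5942·1.2750/0.4583 = 1.65331

Final: 1.65331


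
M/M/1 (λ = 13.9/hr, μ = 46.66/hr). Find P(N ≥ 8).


ρ = 13.9/46.66 = 0.2979
P(N ≥ n) = ρ^n = 0.2979^8 = 0.00006202

Final: 0.00006202


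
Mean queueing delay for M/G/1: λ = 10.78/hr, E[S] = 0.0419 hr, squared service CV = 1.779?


ρ = λ·E[S] = 10.78·0.0419 = 0.4517
E[S²] = E[S]²(1+C_s²) = 0.0419²·(1+1.779) = 0.004879
Wq = λ·E[S²]/(2(1−ρ)) = 10.78·0.004879/(2·0.5483) = 0.04796 hr

Final: 0.04796 hr


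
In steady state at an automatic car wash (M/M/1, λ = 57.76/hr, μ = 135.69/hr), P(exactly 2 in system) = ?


ρ = 57.76/135.69 = 0.4257
P_n = (1−ρ)·ρ^n = (1 − 0.4257)·0.4257^2 = 0.5743·0.181200 = 0.104068

Final: 0.104068


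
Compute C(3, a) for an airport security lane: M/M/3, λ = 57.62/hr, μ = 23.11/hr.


a = λ/μ = 2.4933; ρ = a/3 = 0.8311
P₀ = 0.045671 (from M/M/c formula)
C(c,a) = [a^c/(c!(1−ρ))]·P₀ = [15.49958/(6·0.1689)]·0.045671
= 15.29442·0.045671 = 0.698504

Final: 0.698504


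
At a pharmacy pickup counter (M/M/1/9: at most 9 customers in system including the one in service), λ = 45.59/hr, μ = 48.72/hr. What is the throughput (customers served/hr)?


ρ = 0.9358; P_K = (1−ρ)ρ^9/(1−ρ^10) = 0.072838
λ_eff = λ(1 − P_K) = 45.59·(1 − 0.072838) = 45.59·0.927162 = 42.2693 /hr

Final: 42.2693 /hr


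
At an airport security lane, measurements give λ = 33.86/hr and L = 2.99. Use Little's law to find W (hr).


W = L/λ = 2.99/33.86 = 0.08830 hr

Final: 0.08830 hr


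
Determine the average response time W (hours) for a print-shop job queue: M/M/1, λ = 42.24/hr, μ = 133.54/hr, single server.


W = 1/(μ−λ) = 1/(133.54 − 42.24) = 1/91.30 = 0.01095 hr

Final: 0.01095 hr


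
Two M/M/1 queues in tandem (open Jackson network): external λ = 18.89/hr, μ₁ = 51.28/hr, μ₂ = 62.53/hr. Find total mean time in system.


Each node sees arrival rate λ = 18.89/hr (tandem ⇒ throughput preserved).
W₁ = 1/(μ₁−λ) = 1/(51.28−18.89) = 0.03087 hr
W₂ = 1/(μ₂−λ) = 1/(62.53−18.89) = 0.02291 hr
W_total = W₁ + W₂ = 0.03087 + 0.02291 = 0.05379 hr

Final: 0.05379 hr


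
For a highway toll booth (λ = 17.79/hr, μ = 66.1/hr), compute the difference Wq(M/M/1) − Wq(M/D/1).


ρ = 17.79/66.1 = 0.2691
Wq(M/M/1) = ρ/(μ−λ) = 0.2691/48.31 = 0.005571 hr
Wq(M/D/1) = ρ/(2(μ−λ)) = 0.002786 hr
Savings = 0.005571 − 0.002786 = 0.002786 hr

Final: 0.002786 hr


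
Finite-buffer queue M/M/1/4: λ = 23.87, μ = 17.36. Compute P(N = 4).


ρ = λ/μ = 23.87/17.36 = 1.3750
P_K = (1−ρ)ρ^K/(1−ρ^(K+1)) = (-0.3750·3.574463)/(1 − 4.914886)
= -1.340424/-3.914886 = 0.342391

Final: 0.342391


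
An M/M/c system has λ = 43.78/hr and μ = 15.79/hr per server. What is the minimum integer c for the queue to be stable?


Stability requires cμ > λ ⇔ c > λ/μ.
λ/μ = 43.78/15.79 = 2.7726
Minimum integer c = ⌊2.7726⌋ + 1 = 3
Check: 3·15.79 = 47.37 > 43.78, while 2·15.79 = 31.58 ≤ 43.78

Final: 3 servers


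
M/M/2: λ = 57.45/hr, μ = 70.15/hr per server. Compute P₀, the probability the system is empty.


a = λ/μ = 57.45/70.15 = 0.8190; ρ = a/c = 0.4095
Σ_{k=0}^{1} a^k/k! (terms k=0..1) = 1.00000 + 0.81896 = 1.81896
Tail: a^2/(2!(1−ρ)) = 0.67069/(2·0.5905) = 0.56788
P₀ = 1/(1.81896 + 0.56788) = 1/2.38684 = 0.418963

Final: 0.418963


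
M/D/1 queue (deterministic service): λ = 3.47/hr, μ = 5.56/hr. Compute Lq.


ρ = 3.47/5.56 = 0.6241
M/D/1: Lq = ρ²/(2(1−ρ)) = 0.3895/(2·0.3759) = 0.51809

Final: 0.51809


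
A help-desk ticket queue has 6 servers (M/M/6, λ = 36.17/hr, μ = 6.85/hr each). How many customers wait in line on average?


a = λ/μ = 5.2803; ρ = a/6 = 0.8800
P₀ = 0.002760
Lq = P₀·a^c·ρ / (c!·(1−ρ)²) = 0.002760·21674.42693·0.8800/(720·0.01439)
= 5.08184

Final: 5.08184


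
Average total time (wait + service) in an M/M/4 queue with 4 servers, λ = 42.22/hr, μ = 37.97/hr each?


a = 1.1119; ρ = 0.2780; P₀ = 0.328141
Lq = P₀·a^c·ρ/(c!(1−ρ)²) = 0.01115
Wq = Lq/λ = 0.01115/42.22 = 0.0002640 hr
W = Wq + 1/μ = 0.0002640 + 0.02634 = 0.02660 hr

Final: 0.02660 hr


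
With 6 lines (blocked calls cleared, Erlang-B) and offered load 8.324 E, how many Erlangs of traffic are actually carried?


B(6,8.324) = 0.407000 (Erlang-B)
Carried load = a(1 − B) = 8.324·(1 − 0.407000) = 8.324·0.593000 = 4.9361 E

Final: 4.9361 Erlangs


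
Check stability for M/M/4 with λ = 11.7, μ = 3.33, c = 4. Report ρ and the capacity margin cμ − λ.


Total capacity cμ = 4·3.33 = 13.32/hr
ρ = λ/(cμ) = 11.7/13.32 = 0.8784
Stable ⇔ ρ < 1: YES
Spare capacity = cμ − λ = 13.32 − 11.7 = 1.62/hr

Final: ρ = 0.8784; stable; margin = 1.62/hr


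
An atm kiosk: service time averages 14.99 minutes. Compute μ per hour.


μ = 1/(service time) in consistent units.
1 hour = 60 min, so μ = 60/14.99 = 4.0027 per hour

Final: 4.0027 /hr


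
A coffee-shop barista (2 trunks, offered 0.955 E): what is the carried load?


B(2,0.955) = 0.189137 (Erlang-B)
Carried load = a(1 − B) = 0.955·(1 − 0.189137) = 0.955·0.810863 = 0.7744 E

Final: 0.7744 Erlangs


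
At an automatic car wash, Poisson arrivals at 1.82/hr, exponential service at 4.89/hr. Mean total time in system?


W = 1/(μ−λ) = 1/(4.89 − 1.82) = 1/3.07 = 0.3257 hr

Final: 0.3257 hr


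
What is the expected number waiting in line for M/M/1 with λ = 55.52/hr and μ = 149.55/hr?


ρ = 55.52/149.55 = 0.3712
Lq = ρ²/(1−ρ) = 0.1378/0.6288 = 0.2192

Final: 0.2192


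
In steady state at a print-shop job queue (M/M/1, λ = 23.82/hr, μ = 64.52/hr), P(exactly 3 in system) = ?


ρ = 23.82/64.52 = 0.3692
P_n = (1−ρ)·ρ^n = (1 − 0.3692)·0.3692^3 = 0.6308·0.050320 = 0.031743

Final: 0.031743


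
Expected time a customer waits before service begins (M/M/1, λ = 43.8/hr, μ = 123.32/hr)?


ρ = 43.8/123.32 = 0.3552
Wq = ρ/(μ−λ) = 0.3552/(123.32 − 43.8) = 0.3552/79.52 = 0.004466 hr

Final: 0.004466 hr


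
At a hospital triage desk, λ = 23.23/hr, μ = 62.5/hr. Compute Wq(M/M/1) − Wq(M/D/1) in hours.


ρ = 23.23/62.5 = 0.3717
Wq(M/M/1) = ρ/(μ−λ) = 0.3717/39.27 = 0.009465 hr
Wq(M/D/1) = ρ/(2(μ−λ)) = 0.004732 hr
Savings = 0.009465 − 0.004732 = 0.004732 hr

Final: 0.004732 hr


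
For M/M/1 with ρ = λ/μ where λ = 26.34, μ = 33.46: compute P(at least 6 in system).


ρ = 26.34/33.46 = 0.7872
P(N ≥ n) = ρ^n = 0.7872^6 = 0.237979

Final: 0.237979


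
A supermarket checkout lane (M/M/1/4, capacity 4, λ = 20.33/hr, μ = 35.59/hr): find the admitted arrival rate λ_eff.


ρ = 0.5712; P_K = (1−ρ)ρ^4/(1−ρ^5) = 0.048609
λ_eff = λ(1 − P_K) = 20.33·(1 − 0.048609) = 20.33·0.951391 = 19.3418 /hr

Final: 19.3418 /hr


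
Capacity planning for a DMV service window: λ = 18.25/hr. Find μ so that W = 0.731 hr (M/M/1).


W = 1/(μ−λ) ⇒ μ − λ = 1/W = 1/0.731 = 1.3680
μ = λ + 1/W = 18.25 + 1.3680 = 19.6180 per hr

Final: 19.6180 /hr


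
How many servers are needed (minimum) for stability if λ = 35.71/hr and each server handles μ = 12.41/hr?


Stability requires cμ > λ ⇔ c > λ/μ.
λ/μ = 35.71/12.41 = 2.8775
Minimum integer c = ⌊2.8775⌋ + 1 = 3
Check: 3·12.41 = 37.23 > 35.71, while 2·12.41 = 24.82 ≤ 35.71

Final: 3 servers


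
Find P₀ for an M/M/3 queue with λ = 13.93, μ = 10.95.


a = λ/μ = 13.93/10.95 = 1.2721; ρ = a/c = 0.4240
Σ_{k=0}^{2} a^k/k! (terms k=0..2) = 1.00000 + 1.27215 + 0.80918 = 3.08132
Tail: a^3/(3!(1−ρ)) = 2.05878/(6·0.5760) = 0.59576
P₀ = 1/(3.08132 + 0.59576) = 1/3.67709 = 0.271954

Final: 0.271954


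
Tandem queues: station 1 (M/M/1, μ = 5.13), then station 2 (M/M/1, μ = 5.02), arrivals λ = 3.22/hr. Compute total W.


Each node sees arrival rate λ = 3.22/hr (tandem ⇒ throughput preserved).
W₁ = 1/(μ₁−λ) = 1/(5.13−3.22) = 0.52356 hr
W₂ = 1/(μ₂−λ) = 1/(5.02−3.22) = 0.55556 hr
W_total = W₁ + W₂ = 0.52356 + 0.55556 = 1.07912 hr

Final: 1.07912 hr


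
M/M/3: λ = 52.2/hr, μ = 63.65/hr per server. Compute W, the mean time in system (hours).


a = 0.8201; ρ = 0.2734; P₀ = 0.438036
Lq = P₀·a^c·ρ/(c!(1−ρ)²) = 0.02085
Wq = Lq/λ = 0.02085/52.2 = 0.0003994 hr
W = Wq + 1/μ = 0.0003994 + 0.01571 = 0.01611 hr

Final: 0.01611 hr


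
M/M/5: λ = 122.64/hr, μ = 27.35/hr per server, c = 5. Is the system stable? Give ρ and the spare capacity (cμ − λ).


Total capacity cμ = 5·27.35 = 136.75/hr
ρ = λ/(cμ) = 122.64/136.75 = 0.8968
Stable ⇔ ρ < 1: YES
Spare capacity = cμ − λ = 136.75 − 122.64 = 14.11/hr

Final: ρ = 0.8968; stable; margin = 14.11/hr


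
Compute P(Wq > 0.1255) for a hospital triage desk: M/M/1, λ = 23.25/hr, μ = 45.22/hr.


ρ = 23.25/45.22 = 0.5142
P(Wq > t) = ρ·e^{−(μ−λ)t} = 0.5142·e^{−2.7572}
= 0.5142·0.063467 = 0.032632

Final: 0.032632


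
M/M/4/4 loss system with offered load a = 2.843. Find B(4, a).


B(c,a) = (a^c/c!) / Σ_{k=0}^{c} a^k/k!
a^4/4! = 2.722051
Σ terms (k=0..4): 1.00000 + 2.84300 + 4.04132 + 3.82983 + 2.72205 = 14.436204
B = 2.722051/14.436204 = 0.188557

Final: 0.188557


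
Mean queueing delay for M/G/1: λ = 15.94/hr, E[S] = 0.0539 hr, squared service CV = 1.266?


ρ = λ·E[S] = 15.94·0.0539 = 0.8592
E[S²] = E[S]²(1+C_s²) = 0.0539²·(1+1.266) = 0.006583
Wq = λ·E[S²]/(2(1−ρ)) = 15.94·0.006583/(2·0.1408) = 0.37255 hr

Final: 0.37255 hr


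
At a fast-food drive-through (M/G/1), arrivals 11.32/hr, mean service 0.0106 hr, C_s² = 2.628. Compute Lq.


ρ = λ·E[S] = 11.32·0.0106 = 0.1200
Lq = ρ²(1+C_s²)/(2(1−ρ)) = 0.01440·(1+2.628)/(2·0.8800)
= 0.01440·3.6280/1.7600 = 0.02968

Final: 0.02968


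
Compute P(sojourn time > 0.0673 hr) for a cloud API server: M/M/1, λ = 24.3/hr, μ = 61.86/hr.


W ~ Exponential(μ−λ) for M/M/1.
μ − λ = 61.86 − 24.3 = 37.5600
P(W > t) = e^{−(μ−λ)t} = e^{−2.5278} = 0.079835

Final: 0.079835


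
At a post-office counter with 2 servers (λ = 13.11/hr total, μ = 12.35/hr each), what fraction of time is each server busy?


ρ = λ/(cμ) = 13.11/(2·12.35) = 13.11/24.70 = 0.5308

Final: 0.5308


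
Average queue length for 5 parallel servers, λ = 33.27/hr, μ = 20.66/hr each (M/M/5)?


a = λ/μ = 1.6104; ρ = a/5 = 0.3221
P₀ = 0.199349
Lq = P₀·a^c·ρ / (c!·(1−ρ)²) = 0.199349·10.82960·0.3221/(120·0.45959)
= 0.01261

Final: 0.01261


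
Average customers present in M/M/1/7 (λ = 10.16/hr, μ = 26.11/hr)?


ρ = 10.16/26.11 = 0.3891
L = ρ[1 − (K+1)ρ^K + Kρ^(K+1)] / [(1−ρ)(1−ρ^(K+1))]
Numerator: 0.3891·(1 − 8·0.001351 + 7·0.0005256) = 0.386350
Denominator: (0.6109)·(0.999474) = 0.610556
L = 0.386350/0.610556 = 0.6328

Final: 0.6328


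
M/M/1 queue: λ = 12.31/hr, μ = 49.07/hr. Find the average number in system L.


ρ = λ/μ = 12.31/49.07 = 0.2509
L = ρ/(1−ρ) = 0.2509/(1 − 0.2509) = 0.2509/0.7491 = 0.3349

Final: 0.3349


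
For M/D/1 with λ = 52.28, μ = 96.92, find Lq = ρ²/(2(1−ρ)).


ρ = 52.28/96.92 = 0.5394
M/D/1: Lq = ρ²/(2(1−ρ)) = 0.2910/(2·0.4606) = 0.31587

Final: 0.31587


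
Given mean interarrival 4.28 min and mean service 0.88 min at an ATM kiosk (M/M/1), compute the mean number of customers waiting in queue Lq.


λ = 60/4.28 = 14.0187 /hr
μ = 60/0.88 = 68.1818 /hr
ρ = λ/μ = 14.0187/68.1818 = 0.2056
Lq = ρ²/(1−ρ) = 0.04227/0.7944 = 0.05322

Final: 0.05322


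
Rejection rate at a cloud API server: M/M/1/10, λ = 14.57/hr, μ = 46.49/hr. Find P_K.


ρ = λ/μ = 14.57/46.49 = 0.3134
P_K = (1−ρ)ρ^K/(1−ρ^(K+1)) = (0.6866·0.000009141)/(1 − 0.000002865)
= 0.000006276/0.999997 = 0.000006276

Final: 0.000006276


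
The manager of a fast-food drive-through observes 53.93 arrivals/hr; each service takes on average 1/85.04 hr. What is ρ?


ρ = λ/μ = 53.93/85.04 = 0.6342

Final: 0.6342


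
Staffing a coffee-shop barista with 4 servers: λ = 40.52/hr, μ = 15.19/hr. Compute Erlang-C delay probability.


a = λ/μ = 2.6675; ρ = a/4 = 0.6669
P₀ = 0.059800 (from M/M/c formula)
C(c,a) = [a^c/(c!(1−ρ))]·P₀ = [50.63451/(24·0.3331)]·0.059800
= 6.33348·0.059800 = 0.378739

Final: 0.378739


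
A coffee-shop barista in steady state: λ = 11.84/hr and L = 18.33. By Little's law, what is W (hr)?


W = L/λ = 18.33/11.84 = 1.5481 hr

Final: 1.5481 hr


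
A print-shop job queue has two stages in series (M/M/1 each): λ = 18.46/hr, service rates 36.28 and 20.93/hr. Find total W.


Each node sees arrival rate λ = 18.46/hr (tandem ⇒ throughput preserved).
W₁ = 1/(μ₁−λ) = 1/(36.28−18.46) = 0.05612 hr
W₂ = 1/(μ₂−λ) = 1/(20.93−18.46) = 0.40486 hr
W_total = W₁ + W₂ = 0.05612 + 0.40486 = 0.46098 hr

Final: 0.46098 hr


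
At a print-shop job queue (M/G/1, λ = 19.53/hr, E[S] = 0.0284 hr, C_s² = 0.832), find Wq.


ρ = λ·E[S] = 19.53·0.0284 = 0.5547
E[S²] = E[S]²(1+C_s²) = 0.0284²·(1+0.832) = 0.001478
Wq = λ·E[S²]/(2(1−ρ)) = 19.53·0.001478/(2·0.4453) = 0.03240 hr

Final: 0.03240 hr


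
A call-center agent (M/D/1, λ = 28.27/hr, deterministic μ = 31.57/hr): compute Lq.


ρ = 28.27/31.57 = 0.8955
M/D/1: Lq = ρ²/(2(1−ρ)) = 0.8019/(2·0.1045) = 3.83560

Final: 3.83560


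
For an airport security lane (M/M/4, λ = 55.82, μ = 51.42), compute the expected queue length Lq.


a = λ/μ = 1.0856; ρ = a/4 = 0.2714
P₀ = 0.336991
Lq = P₀·a^c·ρ / (c!·(1−ρ)²) = 0.336991·1.38877·0.2714/(24·0.53087)
= 0.009969

Final: 0.009969


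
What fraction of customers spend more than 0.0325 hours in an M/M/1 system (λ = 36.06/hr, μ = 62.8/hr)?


W ~ Exponential(μ−λ) for M/M/1.
μ − λ = 62.8 − 36.06 = 26.7400
P(W > t) = e^{−(μ−λ)t} = e^{−0.8690} = 0.419350

Final: 0.419350


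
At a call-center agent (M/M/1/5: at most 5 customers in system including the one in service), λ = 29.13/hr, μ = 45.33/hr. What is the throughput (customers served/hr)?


ρ = 0.6426; P_K = (1−ρ)ρ^5/(1−ρ^6) = 0.042133
λ_eff = λ(1 − P_K) = 29.13·(1 − 0.042133) = 29.13·0.957867 = 27.9027 /hr

Final: 27.9027 /hr


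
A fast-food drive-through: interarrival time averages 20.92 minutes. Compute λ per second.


λ = 1/(interarrival time) in consistent units.
1 second = 0.0166667 min, so λ = 0.0166667/20.92 = 0.0007967 per second

Final: 0.0007967 /sec


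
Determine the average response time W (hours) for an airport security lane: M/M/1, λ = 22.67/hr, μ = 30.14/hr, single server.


W = 1/(μ−λ) = 1/(30.14 − 22.67) = 1/7.47 = 0.1339 hr

Final: 0.1339 hr


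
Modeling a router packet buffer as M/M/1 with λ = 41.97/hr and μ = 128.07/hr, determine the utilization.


ρ = λ/μ = 41.97/128.07 = 0.3277

Final: 0.3277


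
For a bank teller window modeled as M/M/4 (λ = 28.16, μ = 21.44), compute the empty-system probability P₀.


a = λ/μ = 28.16/21.44 = 1.3134; ρ = a/c = 0.3284
Σ_{k=0}^{3} a^k/k! (terms k=0..3) = 1.00000 + 1.31343 + 0.86255 + 0.37764 = 3.55362
Tail: a^4/(4!(1−ρ)) = 2.97599/(24·0.6716) = 0.18462
P₀ = 1/(3.55362 + 0.18462) = 1/3.73824 = 0.267505

Final: 0.267505


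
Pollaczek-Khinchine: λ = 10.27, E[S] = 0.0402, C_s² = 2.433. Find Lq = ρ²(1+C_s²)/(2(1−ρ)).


ρ = λ·E[S] = 10.27·0.0402 = 0.4129
Lq = ρ²(1+C_s²)/(2(1−ρ)) = 0.1704·(1+2.433)/(2·0.5871)
= 0.1704·3.4330/1.1743 = 0.49830

Final: 0.49830


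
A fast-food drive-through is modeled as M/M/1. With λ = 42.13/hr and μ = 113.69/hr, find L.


ρ = λ/μ = 42.13/113.69 = 0.3706
L = ρ/(1−ρ) = 0.3706/(1 − 0.3706) = 0.3706/0.6294 = 0.5887

Final: 0.5887


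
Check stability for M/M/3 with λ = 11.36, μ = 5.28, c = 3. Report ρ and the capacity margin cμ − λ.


Total capacity cμ = 3·5.28 = 15.84/hr
ρ = λ/(cμ) = 11.36/15.84 = 0.7172
Stable ⇔ ρ < 1: YES
Spare capacity = cμ − λ = 15.84 − 11.36 = 4.48/hr

Final: ρ = 0.7172; stable; margin = 4.48/hr


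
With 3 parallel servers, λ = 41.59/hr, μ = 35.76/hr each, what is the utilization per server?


ρ = λ/(cμ) = 41.59/(3·35.76) = 41.59/107.28 = 0.3877

Final: 0.3877


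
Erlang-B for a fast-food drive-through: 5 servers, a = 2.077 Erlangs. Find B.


B(c,a) = (a^c/c!) / Σ_{k=0}^{c} a^k/k!
a^5/5! = 0.322108
Σ terms (k=0..5): 1.00000 + 2.07700 + 2.15696 + 1.49334 + 0.77542 + 0.32211 = 7.824827
B = 0.322108/7.824827 = 0.041165

Final: 0.041165


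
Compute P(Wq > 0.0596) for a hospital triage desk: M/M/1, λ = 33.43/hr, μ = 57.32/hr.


ρ = 33.43/57.32 = 0.5832
P(Wq > t) = ρ·e^{−(μ−λ)t} = 0.5832·e^{−1.4238}
= 0.5832·0.240787 = 0.140431

Final: 0.140431


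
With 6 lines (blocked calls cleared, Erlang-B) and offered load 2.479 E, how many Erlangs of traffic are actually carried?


B(6,2.479) = 0.027394 (Erlang-B)
Carried load = a(1 − B) = 2.479·(1 − 0.027394) = 2.479·0.972606 = 2.4111 E

Final: 2.4111 Erlangs


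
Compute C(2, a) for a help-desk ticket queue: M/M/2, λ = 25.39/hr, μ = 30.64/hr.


a = λ/μ = 0.8287; ρ = a/2 = 0.4143
P₀ = 0.414099 (from M/M/c formula)
C(c,a) = [a^c/(c!(1−ρ))]·P₀ = [0.68667/(2·0.5857)]·0.414099
= 0.58622·0.414099 = 0.242755

Final: 0.242755


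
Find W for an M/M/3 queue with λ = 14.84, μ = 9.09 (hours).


a = 1.6326; ρ = 0.5442; P₀ = 0.179979
Lq = P₀·a^c·ρ/(c!(1−ρ)²) = 0.34187
Wq = Lq/λ = 0.34187/14.84 = 0.02304 hr
W = Wq + 1/μ = 0.02304 + 0.11001 = 0.13305 hr

Final: 0.13305 hr


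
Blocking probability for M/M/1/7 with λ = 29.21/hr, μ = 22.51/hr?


ρ = λ/μ = 29.21/22.51 = 1.2976
P_K = (1−ρ)ρ^K/(1−ρ^(K+1)) = (-0.2976·6.195729)/(1 − 8.039860)
= -1.844131/-7.039860 = 0.261956

Final: 0.261956


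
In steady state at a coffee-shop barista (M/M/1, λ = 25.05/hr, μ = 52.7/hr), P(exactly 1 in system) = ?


ρ = 25.05/52.7 = 0.4753
P_n = (1−ρ)·ρ^n = (1 − 0.4753)·0.4753^1 = 0.5247·0.475332 = 0.249391

Final: 0.249391


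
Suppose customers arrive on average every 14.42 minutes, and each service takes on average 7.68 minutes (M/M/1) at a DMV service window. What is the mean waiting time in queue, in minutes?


λ = 60/14.42 = 4.1609 /hr
μ = 60/7.68 = 7.8125 /hr
ρ = λ/μ = 4.1609/7.8125 = 0.5326
Wq = ρ/(μ−λ) = 0.5326/(7.8125−4.1609) = 0.14585 hr
In minutes: 0.14585·60 = 8.751 min

Final: 8.751 min


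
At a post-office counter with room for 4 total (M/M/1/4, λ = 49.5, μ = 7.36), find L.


ρ = 49.5/7.36 = 6.7255
L = ρ[1 − (K+1)ρ^K + Kρ^(K+1)] / [(1−ρ)(1−ρ^(K+1))]
Numerator: 6.7255·(1 − 5·2046.018416 + 4·13760.585813) = 301393.469156
Denominator: (-5.7255)·(-13759.585813) = 78781.106813
L = 301393.469156/78781.106813 = 3.8257

Final: 3.8257


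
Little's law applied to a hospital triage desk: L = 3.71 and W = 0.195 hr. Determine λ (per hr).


λ = L/W = 3.71/0.195 = 19.0256 /hr

Final: 19.0256 /hr


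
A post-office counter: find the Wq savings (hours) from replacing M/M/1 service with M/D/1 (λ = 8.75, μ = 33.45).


ρ = 8.75/33.45 = 0.2616
Wq(M/M/1) = ρ/(μ−λ) = 0.2616/24.70 = 0.01059 hr
Wq(M/D/1) = ρ/(2(μ−λ)) = 0.005295 hr
Savings = 0.01059 − 0.005295 = 0.005295 hr

Final: 0.005295 hr


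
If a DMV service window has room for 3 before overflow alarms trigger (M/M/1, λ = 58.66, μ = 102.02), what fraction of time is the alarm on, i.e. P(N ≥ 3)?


ρ = 58.66/102.02 = 0.5750
P(N ≥ n) = ρ^n = 0.5750^3 = 0.190095

Final: 0.190095


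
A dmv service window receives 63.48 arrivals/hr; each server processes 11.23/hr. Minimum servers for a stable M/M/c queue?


Stability requires cμ > λ ⇔ c > λ/μ.
λ/μ = 63.48/11.23 = 5.6527
Minimum integer c = ⌊5.6527⌋ + 1 = 6
Check: 6·11.23 = 67.38 > 63.48, while 5·11.23 = 56.15 ≤ 63.48

Final: 6 servers


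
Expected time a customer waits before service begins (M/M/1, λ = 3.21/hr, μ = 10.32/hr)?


ρ = 3.21/10.32 = 0.3110
Wq = ρ/(μ−λ) = 0.3110/(10.32 − 3.21) = 0.3110/7.11 = 0.04375 hr

Final: 0.04375 hr


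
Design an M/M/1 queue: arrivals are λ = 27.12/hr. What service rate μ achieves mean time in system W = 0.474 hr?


W = 1/(μ−λ) ⇒ μ − λ = 1/W = 1/0.474 = 2.1097
μ = λ + 1/W = 27.12 + 2.1097 = 29.2297 per hr

Final: 29.2297 /hr


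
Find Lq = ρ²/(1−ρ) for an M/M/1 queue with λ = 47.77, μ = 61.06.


ρ = 47.77/61.06 = 0.7823
Lq = ρ²/(1−ρ) = 0.6121/0.2177 = 2.8121

Final: 2.8121


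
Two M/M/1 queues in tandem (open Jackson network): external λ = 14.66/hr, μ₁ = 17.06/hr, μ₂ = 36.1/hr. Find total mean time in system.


Each node sees arrival rate λ = 14.66/hr (tandem ⇒ throughput preserved).
W₁ = 1/(μ₁−λ) = 1/(17.06−14.66) = 0.41667 hr
W₂ = 1/(μ₂−λ) = 1/(36.1−14.66) = 0.04664 hr
W_total = W₁ + W₂ = 0.41667 + 0.04664 = 0.46331 hr

Final: 0.46331 hr


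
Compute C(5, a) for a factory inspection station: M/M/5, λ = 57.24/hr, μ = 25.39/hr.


a = λ/μ = 2.2544; ρ = a/5 = 0.4509
P₀ = 0.103462 (from M/M/c formula)
C(c,a) = [a^c/(c!(1−ρ))]·P₀ = [58.23507/(120·0.5491)]·0.103462
= 0.88377·0.103462 = 0.091437

Final: 0.091437


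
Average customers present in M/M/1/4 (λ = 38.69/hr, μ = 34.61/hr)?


ρ = 38.69/34.61 = 1.1179
L = ρ[1 − (K+1)ρ^K + Kρ^(K+1)] / [(1−ρ)(1−ρ^(K+1))]
Numerator: 1.1179·(1 − 5·1.561667 + 4·1.745764) = 0.195318
Denominator: (-0.1179)·(-0.745764) = 0.087914
L = 0.195318/0.087914 = 2.2217

Final: 2.2217
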